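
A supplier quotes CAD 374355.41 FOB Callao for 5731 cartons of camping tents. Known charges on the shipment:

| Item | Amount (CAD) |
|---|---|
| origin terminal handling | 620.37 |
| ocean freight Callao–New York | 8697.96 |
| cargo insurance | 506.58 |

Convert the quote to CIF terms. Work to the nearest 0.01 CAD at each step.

Not relevant to the conversion: origin terminal — on the seller under both FOB and CIF; already in the FOB price and stays in the CIF price.
From FOB to CIF, the seller additionally bears: freight, insurance.
CIF price = 374355.41 + 8697.96 + 506.58 = 383559.95

CIF price: CAD 383559.95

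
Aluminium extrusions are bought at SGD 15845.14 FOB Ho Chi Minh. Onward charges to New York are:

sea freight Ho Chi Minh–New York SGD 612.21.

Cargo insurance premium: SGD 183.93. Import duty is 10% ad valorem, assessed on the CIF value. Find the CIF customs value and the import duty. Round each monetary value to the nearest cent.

CIF = FOB price + freight + insurance
CIF = 15845.14 + 612.21 + 183.93 = 16641.28
Import duty = 16641.28 × 10% = 1664.13

CIF value: SGD 16641.28; import duty: SGD 1664.13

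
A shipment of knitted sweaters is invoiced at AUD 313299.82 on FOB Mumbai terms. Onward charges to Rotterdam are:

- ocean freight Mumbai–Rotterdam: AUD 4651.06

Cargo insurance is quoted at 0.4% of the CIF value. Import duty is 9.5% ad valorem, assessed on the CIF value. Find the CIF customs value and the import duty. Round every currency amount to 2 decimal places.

CIF value: AUD 319227.79; import duty: AUD 30326.64

Let C be the CIF value. C = FOB price + freight + 0.4% × C
C − 0.4% × C = 313299.82 + 4651.06
0.996 × C = 317950.88
C = 317950.88 / 0.996 = 319227.79
Insurance premium = 0.4% × 319227.79 = 1276.91
Import duty = 319227.79 × 9.5% = 30326.64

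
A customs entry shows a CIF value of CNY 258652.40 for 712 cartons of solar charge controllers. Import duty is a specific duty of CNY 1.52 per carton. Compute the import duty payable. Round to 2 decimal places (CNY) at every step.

Import duty = 712 × 1.52 = 1082.24

Import duty: CNY 1082.24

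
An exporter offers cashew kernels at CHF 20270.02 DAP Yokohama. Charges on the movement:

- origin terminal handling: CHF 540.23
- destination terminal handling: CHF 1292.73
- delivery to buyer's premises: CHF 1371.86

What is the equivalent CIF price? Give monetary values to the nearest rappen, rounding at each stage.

CIF price: CHF 17605.43

Not relevant to the conversion: origin terminal — on the seller under both DAP and CIF; already in the DAP price and stays in the CIF price.
From DAP to CIF, the seller no longer bears: destination terminal, delivery.
CIF price = 20270.02 − 1292.73 − 1371.86 = 17605.43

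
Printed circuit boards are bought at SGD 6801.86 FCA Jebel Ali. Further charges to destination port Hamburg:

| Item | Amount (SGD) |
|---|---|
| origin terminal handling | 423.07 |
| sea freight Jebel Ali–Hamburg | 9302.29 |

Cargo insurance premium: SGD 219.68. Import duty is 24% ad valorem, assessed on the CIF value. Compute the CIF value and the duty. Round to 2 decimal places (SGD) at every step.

CIF = FCA price + pre-shipment costs + freight + insurance
CIF = 6801.86 + 423.07 + 9302.29 + 219.68 = 16746.90
Import duty = 16746.90 × 24% = 4019.26

CIF value: SGD 16746.90; import duty: SGD 4019.26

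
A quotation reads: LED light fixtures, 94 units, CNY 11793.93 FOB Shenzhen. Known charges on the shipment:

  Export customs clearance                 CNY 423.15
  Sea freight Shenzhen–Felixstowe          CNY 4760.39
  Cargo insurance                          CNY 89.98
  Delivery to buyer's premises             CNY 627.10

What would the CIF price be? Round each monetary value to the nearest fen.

Not relevant to the conversion: export clearance — on the seller under both FOB and CIF; already in the FOB price and stays in the CIF price. delivery — on the buyer under both terms; not part of either seller's price.
From FOB to CIF, the seller additionally bears: freight, insurance.
CIF price = 11793.93 + 4760.39 + 89.98 = 16644.30

CIF price: CNY 16644.30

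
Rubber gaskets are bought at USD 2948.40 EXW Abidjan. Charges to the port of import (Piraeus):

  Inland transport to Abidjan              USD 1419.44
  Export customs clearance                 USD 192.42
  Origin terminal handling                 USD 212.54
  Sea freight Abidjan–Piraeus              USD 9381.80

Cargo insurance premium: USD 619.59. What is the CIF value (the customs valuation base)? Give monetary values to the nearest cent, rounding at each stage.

CIF = EXW price + pre-shipment costs + freight + insurance
CIF = 2948.40 + 1419.44 + 192.42 + 212.54 + 9381.80 + 619.59 = 14774.19

CIF value: USD 14774.19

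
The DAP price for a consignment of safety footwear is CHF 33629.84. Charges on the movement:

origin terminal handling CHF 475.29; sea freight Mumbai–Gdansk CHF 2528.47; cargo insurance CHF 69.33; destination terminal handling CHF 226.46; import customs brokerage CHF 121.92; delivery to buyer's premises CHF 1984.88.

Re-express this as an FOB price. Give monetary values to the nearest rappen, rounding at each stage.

Not relevant to the conversion: origin terminal — on the seller under both DAP and FOB; already in the DAP price and stays in the FOB price. brokerage — on the buyer under both terms; not part of either seller's price.
From DAP to FOB, the seller no longer bears: freight, insurance, destination terminal, delivery.
FOB price = 33629.84 − 2528.47 − 69.33 − 226.46 − 1984.88 = 28820.70

FOB price: CHF 28820.70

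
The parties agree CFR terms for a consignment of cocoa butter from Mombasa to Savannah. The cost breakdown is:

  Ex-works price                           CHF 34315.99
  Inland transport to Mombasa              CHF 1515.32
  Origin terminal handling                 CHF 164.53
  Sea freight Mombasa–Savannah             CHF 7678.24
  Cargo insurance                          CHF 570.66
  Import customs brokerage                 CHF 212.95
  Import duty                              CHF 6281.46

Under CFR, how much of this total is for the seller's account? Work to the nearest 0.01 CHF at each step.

Seller's account: CHF 43674.08

CFR: the seller pays costs through ocean freight to the destination port, but not insurance.
Seller's account: goods 34315.99 + inland to port 1515.32 + origin terminal 164.53 + freight 7678.24 = 43674.08
Buyer's account: insurance 570.66 + brokerage 212.95 + duty 6281.46 = 7065.07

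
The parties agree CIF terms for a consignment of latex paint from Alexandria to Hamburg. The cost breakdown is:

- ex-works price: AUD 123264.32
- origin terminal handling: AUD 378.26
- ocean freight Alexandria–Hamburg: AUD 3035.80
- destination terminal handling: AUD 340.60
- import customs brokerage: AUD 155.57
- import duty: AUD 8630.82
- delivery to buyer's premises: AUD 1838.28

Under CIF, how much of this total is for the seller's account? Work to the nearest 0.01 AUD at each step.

Seller's account: AUD 126678.38

CIF: the seller pays costs through ocean freight and marine insurance to the destination port.
Seller's account: goods 123264.32 + origin terminal 378.26 + freight 3035.80 = 126678.38
Buyer's account: destination terminal 340.60 + brokerage 155.57 + duty 8630.82 + delivery 1838.28 = 10965.27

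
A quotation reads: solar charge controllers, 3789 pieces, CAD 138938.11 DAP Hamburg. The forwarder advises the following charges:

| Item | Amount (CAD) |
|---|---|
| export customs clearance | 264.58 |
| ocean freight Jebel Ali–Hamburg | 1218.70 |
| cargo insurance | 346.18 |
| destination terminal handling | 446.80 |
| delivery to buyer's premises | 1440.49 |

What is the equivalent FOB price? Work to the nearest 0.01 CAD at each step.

FOB price: CAD 135485.94

Not relevant to the conversion: export clearance — on the seller under both DAP and FOB; already in the DAP price and stays in the FOB price.
From DAP to FOB, the seller no longer bears: freight, insurance, destination terminal, delivery.
FOB price = 138938.11 − 1218.70 − 346.18 − 446.80 − 1440.49 = 135485.94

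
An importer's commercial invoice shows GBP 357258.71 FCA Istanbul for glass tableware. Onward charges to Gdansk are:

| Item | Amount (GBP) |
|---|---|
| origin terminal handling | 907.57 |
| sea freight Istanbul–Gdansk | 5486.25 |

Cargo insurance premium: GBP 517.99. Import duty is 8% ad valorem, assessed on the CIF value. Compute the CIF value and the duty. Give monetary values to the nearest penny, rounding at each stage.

CIF value: GBP 364170.52; import duty: GBP 29133.64

CIF = FCA price + pre-shipment costs + freight + insurance
CIF = 357258.71 + 907.57 + 5486.25 + 517.99 = 364170.52
Import duty = 364170.52 × 8% = 29133.64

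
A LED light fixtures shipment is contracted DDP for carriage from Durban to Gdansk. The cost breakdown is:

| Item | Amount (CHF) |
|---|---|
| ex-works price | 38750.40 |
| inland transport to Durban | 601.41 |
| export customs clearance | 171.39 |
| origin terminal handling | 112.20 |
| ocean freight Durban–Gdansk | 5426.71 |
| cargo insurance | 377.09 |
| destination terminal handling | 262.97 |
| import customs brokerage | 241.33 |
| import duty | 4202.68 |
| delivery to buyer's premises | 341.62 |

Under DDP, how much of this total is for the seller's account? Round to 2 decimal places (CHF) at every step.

DDP: the seller bears all costs including import duty.
Seller's account: goods 38750.40 + inland to port 601.41 + export clearance 171.39 + origin terminal 112.20 + freight 5426.71 + insurance 377.09 + destination terminal 262.97 + brokerage 241.33 + duty 4202.68 + delivery 341.62 = 50487.80
Buyer's account: 0.00

Seller's account: CHF 50487.80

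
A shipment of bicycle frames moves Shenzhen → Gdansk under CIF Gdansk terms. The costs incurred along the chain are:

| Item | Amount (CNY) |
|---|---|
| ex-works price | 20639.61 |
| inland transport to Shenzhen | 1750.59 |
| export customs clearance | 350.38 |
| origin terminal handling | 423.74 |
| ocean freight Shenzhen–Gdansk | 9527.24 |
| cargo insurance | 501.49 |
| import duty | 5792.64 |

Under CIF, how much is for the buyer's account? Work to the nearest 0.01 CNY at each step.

CIF: the seller pays costs through ocean freight and marine insurance to the destination port.
Seller's account: goods 20639.61 + inland to port 1750.59 + export clearance 350.38 + origin terminal 423.74 + freight 9527.24 + insurance 501.49 = 33193.05
Buyer's account: duty 5792.64 = 5792.64

Buyer's account: CNY 5792.64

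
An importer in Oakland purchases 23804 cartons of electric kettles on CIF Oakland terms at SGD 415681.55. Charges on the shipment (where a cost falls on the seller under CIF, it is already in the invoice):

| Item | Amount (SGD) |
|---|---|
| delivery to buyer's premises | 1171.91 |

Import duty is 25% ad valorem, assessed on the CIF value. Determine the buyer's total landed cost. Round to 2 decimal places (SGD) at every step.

Total landed cost: SGD 520773.85

CIF: the seller pays costs through ocean freight and marine insurance to the destination port.
The CIF price already equals the CIF value: 415681.55
Import duty = 415681.55 × 25% = 103920.39
Buyer bears: delivery 1171.91 + duty 103920.39 = 105092.30
Landed cost = invoice 415681.55 + 105092.30 = 520773.85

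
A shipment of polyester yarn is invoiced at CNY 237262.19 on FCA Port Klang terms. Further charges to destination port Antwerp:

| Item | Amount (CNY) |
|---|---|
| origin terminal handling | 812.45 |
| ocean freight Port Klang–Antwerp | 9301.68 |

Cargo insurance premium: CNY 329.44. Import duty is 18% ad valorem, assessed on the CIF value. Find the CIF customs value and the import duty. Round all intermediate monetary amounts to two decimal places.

CIF = FCA price + pre-shipment costs + freight + insurance
CIF = 237262.19 + 812.45 + 9301.68 + 329.44 = 247705.76
Import duty = 247705.76 × 18% = 44587.04

CIF value: CNY 247705.76; import duty: CNY 44587.04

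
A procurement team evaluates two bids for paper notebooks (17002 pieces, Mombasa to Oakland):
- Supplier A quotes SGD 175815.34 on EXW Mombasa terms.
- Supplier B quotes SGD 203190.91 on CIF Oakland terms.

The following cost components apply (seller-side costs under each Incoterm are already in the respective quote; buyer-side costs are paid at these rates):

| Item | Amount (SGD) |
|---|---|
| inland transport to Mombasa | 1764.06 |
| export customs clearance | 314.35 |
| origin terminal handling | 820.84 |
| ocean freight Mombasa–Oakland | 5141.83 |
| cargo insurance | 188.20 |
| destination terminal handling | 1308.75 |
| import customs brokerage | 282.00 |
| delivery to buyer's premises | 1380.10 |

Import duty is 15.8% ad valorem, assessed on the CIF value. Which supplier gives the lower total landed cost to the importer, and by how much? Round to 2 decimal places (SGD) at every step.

Supplier A is cheaper by SGD 22171.40

Supplier A (EXW):
CIF value = EXW price + inland to port + export clearance + origin terminal + freight + insurance = 175815.34 + 1764.06 + 314.35 + 820.84 + 5141.83 + 188.20 = 184044.62
Import duty = 184044.62 × 15.8% = 29079.05
Buyer bears (A): 1764.06 + 314.35 + 820.84 + 5141.83 + 188.20 + 1308.75 + 282.00 + 1380.10 = 11200.13
Landed cost (A) = invoice 175815.34 + 11200.13 + duty 29079.05 = 216094.52
Supplier B (CIF):
The CIF price already equals the CIF value: 203190.91
Import duty = 203190.91 × 15.8% = 32104.16
Buyer bears (B): 1308.75 + 282.00 + 1380.10 = 2970.85
Landed cost (B) = invoice 203190.91 + 2970.85 + duty 32104.16 = 238265.92
Difference = |216094.52 − 238265.92| = 22171.40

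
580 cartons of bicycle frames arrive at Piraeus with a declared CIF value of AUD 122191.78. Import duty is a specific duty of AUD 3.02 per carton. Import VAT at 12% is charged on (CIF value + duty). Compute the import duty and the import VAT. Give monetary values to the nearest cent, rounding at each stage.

Import duty: AUD 1751.60; import VAT: AUD 14873.21

Import duty = 580 × 3.02 = 1751.60
VAT base = CIF + duty = 122191.78 + 1751.60 = 123943.38
Import VAT = 123943.38 × 12% = 14873.21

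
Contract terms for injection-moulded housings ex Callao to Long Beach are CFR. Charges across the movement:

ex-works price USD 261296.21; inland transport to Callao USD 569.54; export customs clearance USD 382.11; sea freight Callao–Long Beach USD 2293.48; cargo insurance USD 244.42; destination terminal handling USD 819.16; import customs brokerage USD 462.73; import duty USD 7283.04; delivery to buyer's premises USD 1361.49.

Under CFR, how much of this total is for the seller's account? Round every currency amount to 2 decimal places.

Seller's account: USD 264541.34

CFR: the seller pays costs through ocean freight to the destination port, but not insurance.
Seller's account: goods 261296.21 + inland to port 569.54 + export clearance 382.11 + freight 2293.48 = 264541.34
Buyer's account: insurance 244.42 + destination terminal 819.16 + brokerage 462.73 + duty 7283.04 + delivery 1361.49 = 10170.84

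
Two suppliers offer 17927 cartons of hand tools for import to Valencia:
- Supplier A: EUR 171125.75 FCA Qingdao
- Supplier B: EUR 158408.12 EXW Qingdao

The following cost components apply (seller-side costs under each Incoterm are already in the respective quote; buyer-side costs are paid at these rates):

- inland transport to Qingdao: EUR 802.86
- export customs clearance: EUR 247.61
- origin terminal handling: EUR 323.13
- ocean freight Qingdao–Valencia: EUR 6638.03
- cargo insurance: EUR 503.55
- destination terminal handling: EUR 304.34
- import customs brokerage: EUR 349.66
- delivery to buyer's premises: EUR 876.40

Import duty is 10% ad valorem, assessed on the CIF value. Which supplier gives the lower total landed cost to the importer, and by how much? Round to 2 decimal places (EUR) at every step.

Supplier A (FCA):
CIF value = FCA price + origin terminal + freight + insurance = 171125.75 + 323.13 + 6638.03 + 503.55 = 178590.46
Import duty = 178590.46 × 10% = 17859.05
Buyer bears (A): 323.13 + 6638.03 + 503.55 + 304.34 + 349.66 + 876.40 = 8995.11
Landed cost (A) = invoice 171125.75 + 8995.11 + duty 17859.05 = 197979.91
Supplier B (EXW):
CIF value = EXW price + inland to port + export clearance + origin terminal + freight + insurance = 158408.12 + 802.86 + 247.61 + 323.13 + 6638.03 + 503.55 = 166923.30
Import duty = 166923.30 × 10% = 16692.33
Buyer bears (B): 802.86 + 247.61 + 323.13 + 6638.03 + 503.55 + 304.34 + 349.66 + 876.40 = 10045.58
Landed cost (B) = invoice 158408.12 + 10045.58 + duty 16692.33 = 185146.03
Difference = |197979.91 − 185146.03| = 12833.88

Supplier B is cheaper by EUR 12833.88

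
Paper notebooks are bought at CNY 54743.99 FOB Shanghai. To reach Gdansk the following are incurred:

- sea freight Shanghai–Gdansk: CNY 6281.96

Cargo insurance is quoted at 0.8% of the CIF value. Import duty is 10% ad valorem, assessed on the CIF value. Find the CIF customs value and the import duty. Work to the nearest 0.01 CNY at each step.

CIF value: CNY 61518.09; import duty: CNY 6151.81

Let C be the CIF value. C = FOB price + freight + 0.8% × C
C − 0.8% × C = 54743.99 + 6281.96
0.992 × C = 61025.95
C = 61025.95 / 0.992 = 61518.09
Insurance premium = 0.8% × 61518.09 = 492.14
Import duty = 61518.09 × 10% = 6151.81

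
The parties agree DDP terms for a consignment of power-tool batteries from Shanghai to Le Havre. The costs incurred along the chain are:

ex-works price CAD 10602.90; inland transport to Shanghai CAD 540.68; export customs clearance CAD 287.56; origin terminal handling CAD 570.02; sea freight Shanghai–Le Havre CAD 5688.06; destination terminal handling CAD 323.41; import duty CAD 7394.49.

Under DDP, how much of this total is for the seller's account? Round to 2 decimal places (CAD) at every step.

Seller's account: CAD 25407.12

DDP: the seller bears all costs including import duty.
Seller's account: goods 10602.90 + inland to port 540.68 + export clearance 287.56 + origin terminal 570.02 + freight 5688.06 + destination terminal 323.41 + duty 7394.49 = 25407.12
Buyer's account: 0.00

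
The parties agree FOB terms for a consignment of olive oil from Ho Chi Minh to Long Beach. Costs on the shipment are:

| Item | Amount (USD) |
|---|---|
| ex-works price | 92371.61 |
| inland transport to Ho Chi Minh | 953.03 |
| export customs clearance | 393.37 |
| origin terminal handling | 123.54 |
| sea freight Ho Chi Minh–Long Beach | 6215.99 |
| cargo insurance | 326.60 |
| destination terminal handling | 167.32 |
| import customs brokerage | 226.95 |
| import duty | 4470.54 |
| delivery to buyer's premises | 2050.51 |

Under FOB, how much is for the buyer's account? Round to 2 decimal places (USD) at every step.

FOB: the seller bears costs until goods are on board at the origin port; the buyer bears freight, insurance and all costs thereafter.
Seller's account: goods 92371.61 + inland to port 953.03 + export clearance 393.37 + origin terminal 123.54 = 93841.55
Buyer's account: freight 6215.99 + insurance 326.60 + destination terminal 167.32 + brokerage 226.95 + duty 4470.54 + delivery 2050.51 = 13457.91

Buyer's account: USD 13457.91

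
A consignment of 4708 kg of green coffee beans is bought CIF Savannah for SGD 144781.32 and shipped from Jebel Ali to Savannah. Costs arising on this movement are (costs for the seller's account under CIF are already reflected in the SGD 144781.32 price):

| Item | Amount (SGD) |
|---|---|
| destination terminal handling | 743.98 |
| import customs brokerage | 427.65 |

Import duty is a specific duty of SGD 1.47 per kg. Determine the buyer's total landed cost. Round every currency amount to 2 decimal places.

Total landed cost: SGD 152873.71

CIF: the seller pays costs through ocean freight and marine insurance to the destination port.
The CIF price already equals the CIF value: 144781.32
Import duty = 4708 × 1.47 = 6920.76
Buyer bears: destination terminal 743.98 + brokerage 427.65 + duty 6920.76 = 8092.39
Landed cost = invoice 144781.32 + 8092.39 = 152873.71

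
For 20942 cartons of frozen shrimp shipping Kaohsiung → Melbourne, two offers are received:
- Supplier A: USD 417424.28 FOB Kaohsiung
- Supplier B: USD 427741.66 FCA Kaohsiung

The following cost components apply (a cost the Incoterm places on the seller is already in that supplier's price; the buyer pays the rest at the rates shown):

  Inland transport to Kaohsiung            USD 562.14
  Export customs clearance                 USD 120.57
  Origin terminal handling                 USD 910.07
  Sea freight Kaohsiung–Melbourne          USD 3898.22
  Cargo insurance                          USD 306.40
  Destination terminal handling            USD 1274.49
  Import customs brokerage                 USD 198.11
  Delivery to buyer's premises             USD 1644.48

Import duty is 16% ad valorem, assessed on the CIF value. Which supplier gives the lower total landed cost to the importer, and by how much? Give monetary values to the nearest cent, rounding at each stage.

Supplier A (FOB):
CIF value = FOB price + freight + insurance = 417424.28 + 3898.22 + 306.40 = 421628.90
Import duty = 421628.90 × 16% = 67460.62
Buyer bears (A): 3898.22 + 306.40 + 1274.49 + 198.11 + 1644.48 = 7321.70
Landed cost (A) = invoice 417424.28 + 7321.70 + duty 67460.62 = 492206.60
Supplier B (FCA):
CIF value = FCA price + origin terminal + freight + insurance = 427741.66 + 910.07 + 3898.22 + 306.40 = 432856.35
Import duty = 432856.35 × 16% = 69257.02
Buyer bears (B): 910.07 + 3898.22 + 306.40 + 1274.49 + 198.11 + 1644.48 = 8231.77
Landed cost (B) = invoice 427741.66 + 8231.77 + duty 69257.02 = 505230.45
Difference = |492206.60 − 505230.45| = 13023.85

Supplier A is cheaper by USD 13023.85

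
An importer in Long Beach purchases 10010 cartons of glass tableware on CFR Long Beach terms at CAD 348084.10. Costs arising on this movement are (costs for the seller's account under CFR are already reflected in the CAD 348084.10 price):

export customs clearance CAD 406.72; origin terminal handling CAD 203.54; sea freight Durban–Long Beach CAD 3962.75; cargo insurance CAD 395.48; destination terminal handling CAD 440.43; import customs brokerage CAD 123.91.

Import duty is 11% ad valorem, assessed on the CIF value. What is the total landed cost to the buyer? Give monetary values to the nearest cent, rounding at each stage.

Total landed cost: CAD 387376.67

CFR: the seller pays costs through ocean freight to the destination port, but not insurance.
Already in the invoice (seller's account under CFR): export clearance, origin terminal, freight — exclude.
CIF value = CFR price + insurance = 348084.10 + 395.48 = 348479.58
Import duty = 348479.58 × 11% = 38332.75
Buyer bears: insurance 395.48 + destination terminal 440.43 + brokerage 123.91 + duty 38332.75 = 39292.57
Landed cost = invoice 348084.10 + 39292.57 = 387376.67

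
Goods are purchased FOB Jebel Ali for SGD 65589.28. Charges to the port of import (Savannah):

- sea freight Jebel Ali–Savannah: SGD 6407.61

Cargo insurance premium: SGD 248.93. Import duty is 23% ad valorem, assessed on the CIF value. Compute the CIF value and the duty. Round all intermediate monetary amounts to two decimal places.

CIF = FOB price + freight + insurance
CIF = 65589.28 + 6407.61 + 248.93 = 72245.82
Import duty = 72245.82 × 23% = 16616.54

CIF value: SGD 72245.82; import duty: SGD 16616.54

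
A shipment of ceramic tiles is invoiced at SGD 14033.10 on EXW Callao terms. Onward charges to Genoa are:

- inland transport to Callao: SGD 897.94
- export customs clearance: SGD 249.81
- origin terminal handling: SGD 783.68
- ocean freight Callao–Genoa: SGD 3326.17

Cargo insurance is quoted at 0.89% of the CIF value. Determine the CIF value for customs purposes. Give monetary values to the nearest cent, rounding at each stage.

Let C be the CIF value. C = EXW price + pre-shipment costs + freight + 0.89% × C
C − 0.89% × C = 14033.10 + 897.94 + 249.81 + 783.68 + 3326.17
0.9911 × C = 19290.70
C = 19290.70 / 0.9911 = 19463.93
Insurance premium = 0.89% × 19463.93 = 173.23

CIF value: SGD 19463.93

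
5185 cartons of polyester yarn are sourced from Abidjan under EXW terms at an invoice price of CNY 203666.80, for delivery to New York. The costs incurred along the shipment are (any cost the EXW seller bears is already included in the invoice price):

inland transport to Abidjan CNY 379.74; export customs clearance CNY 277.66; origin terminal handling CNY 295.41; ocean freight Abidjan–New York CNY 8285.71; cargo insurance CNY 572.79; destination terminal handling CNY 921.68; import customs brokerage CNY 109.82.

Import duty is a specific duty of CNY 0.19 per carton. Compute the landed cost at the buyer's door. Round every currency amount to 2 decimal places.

Total landed cost: CNY 215494.76

EXW: the seller makes goods available at their premises; the buyer bears all onward costs.
CIF value = EXW price + inland to port + export clearance + origin terminal + freight + insurance = 203666.80 + 379.74 + 277.66 + 295.41 + 8285.71 + 572.79 = 213478.11
Import duty = 5185 × 0.19 = 985.15
Buyer bears: inland to port 379.74 + export clearance 277.66 + origin terminal 295.41 + freight 8285.71 + insurance 572.79 + destination terminal 921.68 + brokerage 109.82 + duty 985.15 = 11827.96
Landed cost = invoice 203666.80 + 11827.96 = 215494.76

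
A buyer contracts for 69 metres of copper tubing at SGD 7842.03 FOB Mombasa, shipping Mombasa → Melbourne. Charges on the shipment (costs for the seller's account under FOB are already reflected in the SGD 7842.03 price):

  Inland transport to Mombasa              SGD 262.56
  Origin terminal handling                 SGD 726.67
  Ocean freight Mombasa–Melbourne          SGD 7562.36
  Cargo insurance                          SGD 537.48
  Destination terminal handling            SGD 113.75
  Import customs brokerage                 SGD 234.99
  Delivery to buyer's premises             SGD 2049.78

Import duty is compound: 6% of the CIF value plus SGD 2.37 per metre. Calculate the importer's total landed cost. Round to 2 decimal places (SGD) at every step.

Total landed cost: SGD 19460.43

FOB: the seller bears costs until goods are on board at the origin port; the buyer bears freight, insurance and all costs thereafter.
Already in the invoice (seller's account under FOB): inland to port, origin terminal — exclude.
CIF value = FOB price + freight + insurance = 7842.03 + 7562.36 + 537.48 = 15941.87
Ad valorem component: 15941.87 × 6% = 956.51
Specific component: 69 × 2.37 = 163.53
Import duty = 956.51 + 163.53 = 1120.04
Buyer bears: freight 7562.36 + insurance 537.48 + destination terminal 113.75 + brokerage 234.99 + delivery 2049.78 + duty 1120.04 = 11618.40
Landed cost = invoice 7842.03 + 11618.40 = 19460.43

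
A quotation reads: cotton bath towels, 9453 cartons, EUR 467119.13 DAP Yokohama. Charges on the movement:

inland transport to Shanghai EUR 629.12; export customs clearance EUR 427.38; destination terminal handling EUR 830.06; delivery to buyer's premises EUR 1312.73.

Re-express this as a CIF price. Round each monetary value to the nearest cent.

Not relevant to the conversion: inland to port, export clearance — on the seller under both DAP and CIF; already in the DAP price and stays in the CIF price.
From DAP to CIF, the seller no longer bears: destination terminal, delivery.
CIF price = 467119.13 − 830.06 − 1312.73 = 464976.34

CIF price: EUR 464976.34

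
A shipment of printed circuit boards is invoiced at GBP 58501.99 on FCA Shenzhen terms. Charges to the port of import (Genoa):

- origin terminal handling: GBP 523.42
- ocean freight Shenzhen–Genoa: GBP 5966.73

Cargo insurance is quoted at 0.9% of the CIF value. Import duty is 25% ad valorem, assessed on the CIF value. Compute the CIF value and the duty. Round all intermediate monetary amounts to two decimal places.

Let C be the CIF value. C = FCA price + pre-shipment costs + freight + 0.9% × C
C − 0.9% × C = 58501.99 + 523.42 + 5966.73
0.991 × C = 64992.14
C = 64992.14 / 0.991 = 65582.38
Insurance premium = 0.9% × 65582.38 = 590.24
Import duty = 65582.38 × 25% = 16395.60

CIF value: GBP 65582.38; import duty: GBP 16395.60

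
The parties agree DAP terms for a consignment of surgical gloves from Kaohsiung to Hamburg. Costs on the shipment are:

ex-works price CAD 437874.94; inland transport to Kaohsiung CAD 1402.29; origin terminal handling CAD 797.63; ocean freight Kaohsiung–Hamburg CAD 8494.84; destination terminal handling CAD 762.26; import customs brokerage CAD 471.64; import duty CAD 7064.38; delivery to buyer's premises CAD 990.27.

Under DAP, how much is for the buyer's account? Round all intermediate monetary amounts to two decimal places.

DAP: the seller bears all costs to the named destination except import duty and clearance.
Seller's account: goods 437874.94 + inland to port 1402.29 + origin terminal 797.63 + freight 8494.84 + destination terminal 762.26 + delivery 990.27 = 450322.23
Buyer's account: brokerage 471.64 + duty 7064.38 = 7536.02

Buyer's account: CAD 7536.02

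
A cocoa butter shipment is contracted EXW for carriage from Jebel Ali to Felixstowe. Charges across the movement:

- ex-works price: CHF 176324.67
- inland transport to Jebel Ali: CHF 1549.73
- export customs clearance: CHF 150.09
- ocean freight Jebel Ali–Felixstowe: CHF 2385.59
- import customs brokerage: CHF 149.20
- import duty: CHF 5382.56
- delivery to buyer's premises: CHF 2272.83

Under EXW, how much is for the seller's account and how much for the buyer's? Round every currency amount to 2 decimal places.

Seller: CHF 176324.67; buyer: CHF 11890.00

EXW: the seller makes goods available at their premises; the buyer bears all onward costs.
Seller's account: goods 176324.67 = 176324.67
Buyer's account: inland to port 1549.73 + export clearance 150.09 + freight 2385.59 + brokerage 149.20 + duty 5382.56 + delivery 2272.83 = 11890.00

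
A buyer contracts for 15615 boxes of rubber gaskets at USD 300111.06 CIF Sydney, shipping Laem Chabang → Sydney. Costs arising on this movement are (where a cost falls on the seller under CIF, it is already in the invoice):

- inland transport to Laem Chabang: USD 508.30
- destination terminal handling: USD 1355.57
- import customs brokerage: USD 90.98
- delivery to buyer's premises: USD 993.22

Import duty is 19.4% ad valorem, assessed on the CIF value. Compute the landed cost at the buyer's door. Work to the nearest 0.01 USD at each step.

Total landed cost: USD 360772.38

CIF: the seller pays costs through ocean freight and marine insurance to the destination port.
Already in the invoice (seller's account under CIF): inland to port — exclude.
The CIF price already equals the CIF value: 300111.06
Import duty = 300111.06 × 19.4% = 58221.55
Buyer bears: destination terminal 1355.57 + brokerage 90.98 + delivery 993.22 + duty 58221.55 = 60661.32
Landed cost = invoice 300111.06 + 60661.32 = 360772.38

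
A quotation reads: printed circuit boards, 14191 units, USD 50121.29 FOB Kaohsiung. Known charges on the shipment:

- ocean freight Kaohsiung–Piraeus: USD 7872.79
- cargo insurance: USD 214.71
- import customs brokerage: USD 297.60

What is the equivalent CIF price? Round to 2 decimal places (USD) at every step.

CIF price: USD 58208.79

Not relevant to the conversion: brokerage — on the buyer under both terms; not part of either seller's price.
From FOB to CIF, the seller additionally bears: freight, insurance.
CIF price = 50121.29 + 7872.79 + 214.71 = 58208.79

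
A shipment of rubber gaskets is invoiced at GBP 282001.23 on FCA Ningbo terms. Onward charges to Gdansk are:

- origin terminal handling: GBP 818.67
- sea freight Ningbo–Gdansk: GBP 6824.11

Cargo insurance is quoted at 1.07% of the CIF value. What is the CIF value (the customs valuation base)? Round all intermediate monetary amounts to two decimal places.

Let C be the CIF value. C = FCA price + pre-shipment costs + freight + 1.07% × C
C − 1.07% × C = 282001.23 + 818.67 + 6824.11
0.9893 × C = 289644.01
C = 289644.01 / 0.9893 = 292776.72
Insurance premium = 1.07% × 292776.72 = 3132.71

CIF value: GBP 292776.72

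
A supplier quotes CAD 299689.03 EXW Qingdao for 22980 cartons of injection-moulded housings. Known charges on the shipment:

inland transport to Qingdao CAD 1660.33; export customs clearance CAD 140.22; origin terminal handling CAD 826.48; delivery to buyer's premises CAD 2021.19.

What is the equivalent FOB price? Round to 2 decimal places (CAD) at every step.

FOB price: CAD 302316.06

Not relevant to the conversion: delivery — on the buyer under both terms; not part of either seller's price.
From EXW to FOB, the seller additionally bears: inland to port, export clearance, origin terminal.
FOB price = 299689.03 + 1660.33 + 140.22 + 826.48 = 302316.06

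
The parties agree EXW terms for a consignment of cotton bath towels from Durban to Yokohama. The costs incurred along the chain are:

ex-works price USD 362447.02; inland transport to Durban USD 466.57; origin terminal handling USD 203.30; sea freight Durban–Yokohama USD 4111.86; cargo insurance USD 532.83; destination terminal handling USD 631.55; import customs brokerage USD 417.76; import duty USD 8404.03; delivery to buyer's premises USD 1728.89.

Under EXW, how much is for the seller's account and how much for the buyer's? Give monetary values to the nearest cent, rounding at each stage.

Seller: USD 362447.02; buyer: USD 16496.79

EXW: the seller makes goods available at their premises; the buyer bears all onward costs.
Seller's account: goods 362447.02 = 362447.02
Buyer's account: inland to port 466.57 + origin terminal 203.30 + freight 4111.86 + insurance 532.83 + destination terminal 631.55 + brokerage 417.76 + duty 8404.03 + delivery 1728.89 = 16496.79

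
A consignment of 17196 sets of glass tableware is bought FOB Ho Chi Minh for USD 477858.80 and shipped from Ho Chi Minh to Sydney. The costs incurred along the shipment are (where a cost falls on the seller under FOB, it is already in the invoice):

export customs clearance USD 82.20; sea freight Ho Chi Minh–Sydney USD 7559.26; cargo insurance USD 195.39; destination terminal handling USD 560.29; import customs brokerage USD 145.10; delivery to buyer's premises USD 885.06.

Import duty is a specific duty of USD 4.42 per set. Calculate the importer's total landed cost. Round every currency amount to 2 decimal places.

Total landed cost: USD 563210.22

FOB: the seller bears costs until goods are on board at the origin port; the buyer bears freight, insurance and all costs thereafter.
Already in the invoice (seller's account under FOB): export clearance — exclude.
CIF value = FOB price + freight + insurance = 477858.80 + 7559.26 + 195.39 = 485613.45
Import duty = 17196 × 4.42 = 76006.32
Buyer bears: freight 7559.26 + insurance 195.39 + destination terminal 560.29 + brokerage 145.10 + delivery 885.06 + duty 76006.32 = 85351.42
Landed cost = invoice 477858.80 + 85351.42 = 563210.22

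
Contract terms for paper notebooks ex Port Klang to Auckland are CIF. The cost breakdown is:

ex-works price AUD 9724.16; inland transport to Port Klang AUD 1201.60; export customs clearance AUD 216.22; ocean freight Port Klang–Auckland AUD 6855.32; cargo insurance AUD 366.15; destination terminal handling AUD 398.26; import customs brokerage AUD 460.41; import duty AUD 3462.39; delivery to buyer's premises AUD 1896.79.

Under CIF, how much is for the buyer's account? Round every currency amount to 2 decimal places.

CIF: the seller pays costs through ocean freight and marine insurance to the destination port.
Seller's account: goods 9724.16 + inland to port 1201.60 + export clearance 216.22 + freight 6855.32 + insurance 366.15 = 18363.45
Buyer's account: destination terminal 398.26 + brokerage 460.41 + duty 3462.39 + delivery 1896.79 = 6217.85

Buyer's account: AUD 6217.85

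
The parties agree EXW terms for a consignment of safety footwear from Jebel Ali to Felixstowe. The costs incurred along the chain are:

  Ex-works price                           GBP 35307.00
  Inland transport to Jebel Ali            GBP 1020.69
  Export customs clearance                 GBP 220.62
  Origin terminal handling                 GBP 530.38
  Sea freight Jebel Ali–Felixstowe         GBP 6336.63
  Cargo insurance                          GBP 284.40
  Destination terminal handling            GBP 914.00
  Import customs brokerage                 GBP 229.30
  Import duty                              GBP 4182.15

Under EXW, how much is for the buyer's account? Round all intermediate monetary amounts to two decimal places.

Buyer's account: GBP 13718.17

EXW: the seller makes goods available at their premises; the buyer bears all onward costs.
Seller's account: goods 35307.00 = 35307.00
Buyer's account: inland to port 1020.69 + export clearance 220.62 + origin terminal 530.38 + freight 6336.63 + insurance 284.40 + destination terminal 914.00 + brokerage 229.30 + duty 4182.15 = 13718.17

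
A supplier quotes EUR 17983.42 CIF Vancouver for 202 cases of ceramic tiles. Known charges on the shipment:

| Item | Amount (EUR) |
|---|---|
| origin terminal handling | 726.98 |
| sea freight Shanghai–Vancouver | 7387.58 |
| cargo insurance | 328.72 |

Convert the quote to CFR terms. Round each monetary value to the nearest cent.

CFR price: EUR 17654.70

Not relevant to the conversion: freight, origin terminal — on the seller under both CIF and CFR; already in the CIF price and stays in the CFR price.
From CIF to CFR, the seller no longer bears: insurance.
CFR price = 17983.42 − 328.72 = 17654.70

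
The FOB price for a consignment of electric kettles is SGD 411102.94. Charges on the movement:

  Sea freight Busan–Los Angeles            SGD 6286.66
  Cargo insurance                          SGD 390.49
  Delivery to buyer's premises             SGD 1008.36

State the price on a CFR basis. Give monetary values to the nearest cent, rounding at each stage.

CFR price: SGD 417389.60

Not relevant to the conversion: insurance, delivery — on the buyer under both terms; not part of either seller's price.
From FOB to CFR, the seller additionally bears: freight.
CFR price = 411102.94 + 6286.66 = 417389.60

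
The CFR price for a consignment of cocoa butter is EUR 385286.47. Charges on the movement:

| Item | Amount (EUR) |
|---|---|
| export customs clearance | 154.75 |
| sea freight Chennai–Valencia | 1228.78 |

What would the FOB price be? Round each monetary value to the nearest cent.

Not relevant to the conversion: export clearance — on the seller under both CFR and FOB; already in the CFR price and stays in the FOB price.
From CFR to FOB, the seller no longer bears: freight.
FOB price = 385286.47 − 1228.78 = 384057.69

FOB price: EUR 384057.69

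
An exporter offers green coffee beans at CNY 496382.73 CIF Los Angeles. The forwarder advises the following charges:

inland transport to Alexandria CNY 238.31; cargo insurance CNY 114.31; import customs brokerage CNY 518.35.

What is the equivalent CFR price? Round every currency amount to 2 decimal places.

CFR price: CNY 496268.42

Not relevant to the conversion: inland to port — on the seller under both CIF and CFR; already in the CIF price and stays in the CFR price. brokerage — on the buyer under both terms; not part of either seller's price.
From CIF to CFR, the seller no longer bears: insurance.
CFR price = 496382.73 − 114.31 = 496268.42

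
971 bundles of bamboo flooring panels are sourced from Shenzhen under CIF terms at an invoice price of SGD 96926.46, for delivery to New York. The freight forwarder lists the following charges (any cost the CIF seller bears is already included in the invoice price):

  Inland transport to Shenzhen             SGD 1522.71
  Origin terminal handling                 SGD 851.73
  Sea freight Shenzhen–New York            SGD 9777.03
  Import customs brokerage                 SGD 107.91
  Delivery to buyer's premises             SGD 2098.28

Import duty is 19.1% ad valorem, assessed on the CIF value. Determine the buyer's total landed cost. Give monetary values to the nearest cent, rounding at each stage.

Total landed cost: SGD 117645.60

CIF: the seller pays costs through ocean freight and marine insurance to the destination port.
Already in the invoice (seller's account under CIF): inland to port, origin terminal, freight — exclude.
The CIF price already equals the CIF value: 96926.46
Import duty = 96926.46 × 19.1% = 18512.95
Buyer bears: brokerage 107.91 + delivery 2098.28 + duty 18512.95 = 20719.14
Landed cost = invoice 96926.46 + 20719.14 = 117645.60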